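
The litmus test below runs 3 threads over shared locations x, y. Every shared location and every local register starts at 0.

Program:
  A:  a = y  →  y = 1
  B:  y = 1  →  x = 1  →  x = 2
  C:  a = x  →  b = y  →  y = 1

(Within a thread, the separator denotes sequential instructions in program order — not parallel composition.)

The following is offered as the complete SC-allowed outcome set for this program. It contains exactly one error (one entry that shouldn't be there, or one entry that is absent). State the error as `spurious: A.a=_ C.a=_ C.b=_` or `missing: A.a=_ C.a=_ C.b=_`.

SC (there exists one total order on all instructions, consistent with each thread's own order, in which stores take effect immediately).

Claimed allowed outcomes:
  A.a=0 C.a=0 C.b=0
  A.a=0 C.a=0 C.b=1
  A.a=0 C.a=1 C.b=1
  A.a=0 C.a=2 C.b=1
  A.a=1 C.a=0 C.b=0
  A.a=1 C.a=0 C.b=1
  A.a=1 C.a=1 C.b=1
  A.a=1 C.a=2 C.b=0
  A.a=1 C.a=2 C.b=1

outcome vector order: (A.a,C.a,C.b)
under SC → 0/0/0; 0/0/1; 0/1/1; 0/2/1; 1/0/0; 1/0/1; 1/1/1; 1/2/1
claimed∖SC = {1/2/0}

spurious: A.a=1 C.a=2 C.b=0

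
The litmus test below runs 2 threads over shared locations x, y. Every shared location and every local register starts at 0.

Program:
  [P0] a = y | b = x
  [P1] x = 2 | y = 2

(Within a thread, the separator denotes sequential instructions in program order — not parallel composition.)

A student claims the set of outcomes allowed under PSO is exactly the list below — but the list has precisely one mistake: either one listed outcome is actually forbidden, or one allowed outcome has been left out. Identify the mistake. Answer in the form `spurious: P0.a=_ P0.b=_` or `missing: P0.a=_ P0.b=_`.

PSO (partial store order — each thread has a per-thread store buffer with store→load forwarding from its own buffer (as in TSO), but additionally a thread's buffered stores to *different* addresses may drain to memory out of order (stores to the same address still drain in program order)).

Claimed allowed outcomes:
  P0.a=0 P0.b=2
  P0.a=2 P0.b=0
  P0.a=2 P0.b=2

missing: P0.a=0 P0.b=0

outcome vector order: (P0.a,P0.b)
under PSO → (0,0), (0,2), (2,0), (2,2)
PSO∖claimed = {(0,0)}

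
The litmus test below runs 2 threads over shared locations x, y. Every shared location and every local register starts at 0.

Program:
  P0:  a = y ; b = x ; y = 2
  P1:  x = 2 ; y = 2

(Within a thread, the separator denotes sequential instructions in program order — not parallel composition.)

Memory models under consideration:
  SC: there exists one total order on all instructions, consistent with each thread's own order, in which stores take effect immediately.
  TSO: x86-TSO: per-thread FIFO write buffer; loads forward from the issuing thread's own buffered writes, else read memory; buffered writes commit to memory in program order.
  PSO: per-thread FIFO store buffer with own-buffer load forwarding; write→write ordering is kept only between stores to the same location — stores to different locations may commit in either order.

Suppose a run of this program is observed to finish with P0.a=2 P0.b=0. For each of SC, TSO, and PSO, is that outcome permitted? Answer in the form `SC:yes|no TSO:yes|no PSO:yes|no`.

outcome vector order: (P0.a,P0.b)
SC (3): 0/0 0/2 2/2
TSO (3): 0/0 0/2 2/2
PSO (4): 0/0 0/2 2/0 2/2
target 2/0 ∈ {PSO}

SC:no TSO:no PSO:yes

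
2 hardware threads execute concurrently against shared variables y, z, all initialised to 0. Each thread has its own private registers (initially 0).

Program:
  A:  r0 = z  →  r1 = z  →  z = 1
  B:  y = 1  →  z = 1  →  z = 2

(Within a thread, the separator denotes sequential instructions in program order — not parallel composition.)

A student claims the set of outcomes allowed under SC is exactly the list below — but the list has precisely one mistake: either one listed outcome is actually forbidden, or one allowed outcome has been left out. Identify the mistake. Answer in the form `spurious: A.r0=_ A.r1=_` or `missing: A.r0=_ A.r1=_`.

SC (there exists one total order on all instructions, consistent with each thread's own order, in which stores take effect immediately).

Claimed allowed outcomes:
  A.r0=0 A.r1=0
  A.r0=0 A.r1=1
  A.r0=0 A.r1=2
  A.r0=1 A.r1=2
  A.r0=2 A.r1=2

missing: A.r0=1 A.r1=1

outcome vector order: (A.r0,A.r1)
[SC] allowed = {<0 0> <0 1> <0 2> <1 1> <1 2> <2 2>}
SC∖claimed = {<1 1>}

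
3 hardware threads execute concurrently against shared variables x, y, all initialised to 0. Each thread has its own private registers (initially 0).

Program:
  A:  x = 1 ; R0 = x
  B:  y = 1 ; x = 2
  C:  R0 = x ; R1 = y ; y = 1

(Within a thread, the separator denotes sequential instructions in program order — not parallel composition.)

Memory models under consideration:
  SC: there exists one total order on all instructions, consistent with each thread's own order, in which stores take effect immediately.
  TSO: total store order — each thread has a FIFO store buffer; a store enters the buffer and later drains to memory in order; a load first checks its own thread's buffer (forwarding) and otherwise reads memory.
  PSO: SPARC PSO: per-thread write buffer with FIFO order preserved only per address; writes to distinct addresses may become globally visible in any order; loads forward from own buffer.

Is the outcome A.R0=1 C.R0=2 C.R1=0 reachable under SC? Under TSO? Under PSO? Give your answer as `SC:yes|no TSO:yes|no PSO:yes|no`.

outcome vector order: (A.R0,C.R0,C.R1)
SC (10): (1,0,0); (1,0,1); (1,1,0); (1,1,1); (1,2,1); (2,0,0); (2,0,1); (2,1,0); (2,1,1); (2,2,1)
TSO (10): (1,0,0); (1,0,1); (1,1,0); (1,1,1); (1,2,1); (2,0,0); (2,0,1); (2,1,0); (2,1,1); (2,2,1)
PSO (12): (1,0,0); (1,0,1); (1,1,0); (1,1,1); (1,2,0); (1,2,1); (2,0,0); (2,0,1); (2,1,0); (2,1,1); (2,2,0); (2,2,1)
target (1,2,0) ∈ {PSO}

SC:no TSO:no PSO:yes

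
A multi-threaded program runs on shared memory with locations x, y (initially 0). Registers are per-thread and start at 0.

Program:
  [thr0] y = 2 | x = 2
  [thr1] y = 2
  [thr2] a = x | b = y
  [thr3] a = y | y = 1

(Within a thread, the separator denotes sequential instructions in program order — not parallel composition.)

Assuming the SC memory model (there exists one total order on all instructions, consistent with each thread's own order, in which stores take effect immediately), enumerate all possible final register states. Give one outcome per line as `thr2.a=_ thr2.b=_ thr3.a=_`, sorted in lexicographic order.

outcome vector order: (thr2.a,thr2.b,thr3.a)
|SC outcomes| = 10

thr2.a=0 thr2.b=0 thr3.a=0
thr2.a=0 thr2.b=0 thr3.a=2
thr2.a=0 thr2.b=1 thr3.a=0
thr2.a=0 thr2.b=1 thr3.a=2
thr2.a=0 thr2.b=2 thr3.a=0
thr2.a=0 thr2.b=2 thr3.a=2
thr2.a=2 thr2.b=1 thr3.a=0
thr2.a=2 thr2.b=1 thr3.a=2
thr2.a=2 thr2.b=2 thr3.a=0
thr2.a=2 thr2.b=2 thr3.a=2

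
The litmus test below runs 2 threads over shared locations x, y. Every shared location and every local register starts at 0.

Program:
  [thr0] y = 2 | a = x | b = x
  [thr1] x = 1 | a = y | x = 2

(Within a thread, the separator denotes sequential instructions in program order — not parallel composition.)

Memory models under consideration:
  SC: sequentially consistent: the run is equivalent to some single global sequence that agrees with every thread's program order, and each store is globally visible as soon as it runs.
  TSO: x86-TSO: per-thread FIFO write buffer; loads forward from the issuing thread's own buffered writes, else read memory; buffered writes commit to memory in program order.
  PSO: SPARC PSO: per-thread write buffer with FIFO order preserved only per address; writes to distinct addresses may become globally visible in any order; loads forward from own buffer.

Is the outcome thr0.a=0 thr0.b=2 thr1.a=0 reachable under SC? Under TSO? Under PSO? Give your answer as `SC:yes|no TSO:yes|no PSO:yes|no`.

SC:no TSO:yes PSO:yes

outcome vector order: (thr0.a,thr0.b,thr1.a)
SC: 9 outcomes — {<0 0 2> <0 1 2> <0 2 2> <1 1 0> <1 1 2> <1 2 0> <1 2 2> <2 2 0> <2 2 2>}
TSO: 12 outcomes — {<0 0 0> <0 0 2> <0 1 0> <0 1 2> <0 2 0> <0 2 2> <1 1 0> <1 1 2> <1 2 0> <1 2 2> <2 2 0> <2 2 2>}
PSO: 12 outcomes — {<0 0 0> <0 0 2> <0 1 0> <0 1 2> <0 2 0> <0 2 2> <1 1 0> <1 1 2> <1 2 0> <1 2 2> <2 2 0> <2 2 2>}
target <0 2 0> ∈ {TSO,PSO}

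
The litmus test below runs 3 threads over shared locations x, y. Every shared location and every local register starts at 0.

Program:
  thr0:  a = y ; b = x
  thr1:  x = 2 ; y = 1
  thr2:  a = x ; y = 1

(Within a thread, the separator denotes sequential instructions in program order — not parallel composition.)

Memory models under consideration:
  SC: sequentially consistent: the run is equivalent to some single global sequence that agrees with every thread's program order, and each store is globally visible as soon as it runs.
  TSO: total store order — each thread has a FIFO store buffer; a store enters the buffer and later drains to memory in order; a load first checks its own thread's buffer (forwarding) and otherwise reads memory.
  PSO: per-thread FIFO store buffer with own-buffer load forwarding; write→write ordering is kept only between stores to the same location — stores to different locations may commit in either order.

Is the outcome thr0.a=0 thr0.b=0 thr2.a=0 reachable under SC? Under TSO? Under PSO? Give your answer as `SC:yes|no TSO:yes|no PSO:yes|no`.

outcome vector order: (thr0.a,thr0.b,thr2.a)
under SC → <0 0 0>, <0 0 2>, <0 2 0>, <0 2 2>, <1 0 0>, <1 2 0>, <1 2 2>
under TSO → <0 0 0>, <0 0 2>, <0 2 0>, <0 2 2>, <1 0 0>, <1 2 0>, <1 2 2>
under PSO → <0 0 0>, <0 0 2>, <0 2 0>, <0 2 2>, <1 0 0>, <1 0 2>, <1 2 0>, <1 2 2>
target <0 0 0> ∈ {SC,TSO,PSO}

SC:yes TSO:yes PSO:yes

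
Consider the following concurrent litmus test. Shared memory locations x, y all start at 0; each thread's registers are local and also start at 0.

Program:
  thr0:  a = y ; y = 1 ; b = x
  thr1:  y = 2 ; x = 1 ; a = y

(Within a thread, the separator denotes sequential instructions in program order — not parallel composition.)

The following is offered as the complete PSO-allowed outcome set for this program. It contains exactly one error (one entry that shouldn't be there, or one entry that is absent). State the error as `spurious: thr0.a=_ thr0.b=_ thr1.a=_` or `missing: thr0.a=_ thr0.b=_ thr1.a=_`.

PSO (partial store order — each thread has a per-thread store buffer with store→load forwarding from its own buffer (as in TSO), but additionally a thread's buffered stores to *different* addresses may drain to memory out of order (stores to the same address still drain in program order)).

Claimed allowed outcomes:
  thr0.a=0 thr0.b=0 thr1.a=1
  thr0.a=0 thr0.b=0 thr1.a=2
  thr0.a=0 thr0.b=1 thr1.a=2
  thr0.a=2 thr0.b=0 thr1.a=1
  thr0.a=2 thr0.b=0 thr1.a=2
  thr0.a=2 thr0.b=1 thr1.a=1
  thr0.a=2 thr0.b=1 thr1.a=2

missing: thr0.a=0 thr0.b=1 thr1.a=1

outcome vector order: (thr0.a,thr0.b,thr1.a)
under PSO → (0,0,1), (0,0,2), (0,1,1), (0,1,2), (2,0,1), (2,0,2), (2,1,1), (2,1,2)
PSO∖claimed = {(0,1,1)}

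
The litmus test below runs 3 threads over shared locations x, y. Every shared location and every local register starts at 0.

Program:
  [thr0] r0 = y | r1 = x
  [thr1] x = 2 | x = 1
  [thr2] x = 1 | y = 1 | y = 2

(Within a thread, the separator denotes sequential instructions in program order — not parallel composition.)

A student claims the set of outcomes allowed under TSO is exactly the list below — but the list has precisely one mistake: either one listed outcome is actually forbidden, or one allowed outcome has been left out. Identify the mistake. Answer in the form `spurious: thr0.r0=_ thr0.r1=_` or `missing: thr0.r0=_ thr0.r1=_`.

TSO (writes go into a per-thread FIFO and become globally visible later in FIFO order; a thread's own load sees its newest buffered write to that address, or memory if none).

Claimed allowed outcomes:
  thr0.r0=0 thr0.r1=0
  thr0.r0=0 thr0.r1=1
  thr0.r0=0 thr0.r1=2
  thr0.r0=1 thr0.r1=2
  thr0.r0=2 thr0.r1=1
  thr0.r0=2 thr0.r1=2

outcome vector order: (thr0.r0,thr0.r1)
TSO: 7 outcomes — {<0 0> <0 1> <0 2> <1 1> <1 2> <2 1> <2 2>}
TSO∖claimed = {<1 1>}

missing: thr0.r0=1 thr0.r1=1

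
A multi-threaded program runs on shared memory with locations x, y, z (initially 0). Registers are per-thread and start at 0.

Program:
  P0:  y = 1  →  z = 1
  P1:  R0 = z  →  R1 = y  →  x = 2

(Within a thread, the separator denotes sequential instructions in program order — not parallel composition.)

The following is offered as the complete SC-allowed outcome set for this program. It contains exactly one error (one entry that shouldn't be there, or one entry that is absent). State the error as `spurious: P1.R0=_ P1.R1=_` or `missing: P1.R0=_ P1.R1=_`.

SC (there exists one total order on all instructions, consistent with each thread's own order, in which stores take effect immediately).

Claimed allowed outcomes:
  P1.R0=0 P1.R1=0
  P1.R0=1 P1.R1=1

outcome vector order: (P1.R0,P1.R1)
under SC → 0/0; 0/1; 1/1
SC∖claimed = {0/1}

missing: P1.R0=0 P1.R1=1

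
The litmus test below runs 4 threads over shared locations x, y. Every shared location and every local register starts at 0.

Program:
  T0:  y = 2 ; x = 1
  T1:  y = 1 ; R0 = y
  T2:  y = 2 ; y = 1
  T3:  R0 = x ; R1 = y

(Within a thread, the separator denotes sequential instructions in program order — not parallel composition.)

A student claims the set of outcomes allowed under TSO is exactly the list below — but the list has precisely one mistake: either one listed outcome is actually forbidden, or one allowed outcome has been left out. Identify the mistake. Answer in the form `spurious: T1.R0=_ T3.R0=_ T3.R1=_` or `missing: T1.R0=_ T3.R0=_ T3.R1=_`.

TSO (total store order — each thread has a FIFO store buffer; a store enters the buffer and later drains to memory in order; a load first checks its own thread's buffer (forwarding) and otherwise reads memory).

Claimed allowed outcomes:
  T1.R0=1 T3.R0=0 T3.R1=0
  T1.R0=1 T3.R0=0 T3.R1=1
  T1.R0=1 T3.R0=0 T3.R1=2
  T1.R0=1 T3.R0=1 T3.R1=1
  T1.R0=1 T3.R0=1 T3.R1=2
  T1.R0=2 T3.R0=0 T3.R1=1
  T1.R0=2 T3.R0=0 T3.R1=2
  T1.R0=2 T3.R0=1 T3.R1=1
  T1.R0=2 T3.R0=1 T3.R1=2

missing: T1.R0=2 T3.R0=0 T3.R1=0

outcome vector order: (T1.R0,T3.R0,T3.R1)
TSO (10): 1/0/0, 1/0/1, 1/0/2, 1/1/1, 1/1/2, 2/0/0, 2/0/1, 2/0/2, 2/1/1, 2/1/2
TSO∖claimed = {2/0/0}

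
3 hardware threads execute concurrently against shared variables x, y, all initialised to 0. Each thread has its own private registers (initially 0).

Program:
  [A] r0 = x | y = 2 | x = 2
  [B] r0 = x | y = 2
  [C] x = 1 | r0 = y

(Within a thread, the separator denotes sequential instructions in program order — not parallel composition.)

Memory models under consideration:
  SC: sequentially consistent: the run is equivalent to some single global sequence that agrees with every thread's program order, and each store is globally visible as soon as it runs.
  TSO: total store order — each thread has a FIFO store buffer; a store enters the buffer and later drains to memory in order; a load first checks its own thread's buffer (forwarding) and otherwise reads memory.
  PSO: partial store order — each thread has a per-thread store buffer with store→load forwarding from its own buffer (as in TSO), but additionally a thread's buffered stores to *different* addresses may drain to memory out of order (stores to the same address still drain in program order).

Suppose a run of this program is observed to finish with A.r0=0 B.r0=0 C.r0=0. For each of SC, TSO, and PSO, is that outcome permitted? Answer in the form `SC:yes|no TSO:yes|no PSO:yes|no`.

SC:yes TSO:yes PSO:yes

outcome vector order: (A.r0,B.r0,C.r0)
[SC] allowed = {0/0/0 0/0/2 0/1/0 0/1/2 0/2/0 0/2/2 1/0/0 1/0/2 1/1/0 1/1/2 1/2/0 1/2/2}
[TSO] allowed = {0/0/0 0/0/2 0/1/0 0/1/2 0/2/0 0/2/2 1/0/0 1/0/2 1/1/0 1/1/2 1/2/0 1/2/2}
[PSO] allowed = {0/0/0 0/0/2 0/1/0 0/1/2 0/2/0 0/2/2 1/0/0 1/0/2 1/1/0 1/1/2 1/2/0 1/2/2}
target 0/0/0 ∈ {SC,TSO,PSO}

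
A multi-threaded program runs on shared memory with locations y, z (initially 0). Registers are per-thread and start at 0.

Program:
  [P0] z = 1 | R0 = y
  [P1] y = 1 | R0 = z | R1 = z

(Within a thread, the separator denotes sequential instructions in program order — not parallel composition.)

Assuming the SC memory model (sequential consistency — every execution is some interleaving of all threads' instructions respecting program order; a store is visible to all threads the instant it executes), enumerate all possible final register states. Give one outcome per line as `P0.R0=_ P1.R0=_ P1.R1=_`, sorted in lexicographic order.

P0.R0=0 P1.R0=1 P1.R1=1
P0.R0=1 P1.R0=0 P1.R1=0
P0.R0=1 P1.R0=0 P1.R1=1
P0.R0=1 P1.R0=1 P1.R1=1

outcome vector order: (P0.R0,P1.R0,P1.R1)
|SC outcomes| = 4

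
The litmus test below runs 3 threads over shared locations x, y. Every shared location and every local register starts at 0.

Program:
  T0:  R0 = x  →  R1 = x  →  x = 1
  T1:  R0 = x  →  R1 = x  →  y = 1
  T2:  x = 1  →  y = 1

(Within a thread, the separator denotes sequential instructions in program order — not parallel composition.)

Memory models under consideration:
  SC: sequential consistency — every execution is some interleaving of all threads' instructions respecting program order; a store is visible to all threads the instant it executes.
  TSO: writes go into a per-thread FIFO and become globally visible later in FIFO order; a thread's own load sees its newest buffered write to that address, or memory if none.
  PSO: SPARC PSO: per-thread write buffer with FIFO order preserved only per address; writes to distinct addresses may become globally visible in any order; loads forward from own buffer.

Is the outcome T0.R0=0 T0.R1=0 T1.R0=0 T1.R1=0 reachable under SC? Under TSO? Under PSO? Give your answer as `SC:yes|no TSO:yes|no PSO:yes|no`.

outcome vector order: (T0.R0,T0.R1,T1.R0,T1.R1)
under SC → (0,0,0,0); (0,0,0,1); (0,0,1,1); (0,1,0,0); (0,1,0,1); (0,1,1,1); (1,1,0,0); (1,1,0,1); (1,1,1,1)
under TSO → (0,0,0,0); (0,0,0,1); (0,0,1,1); (0,1,0,0); (0,1,0,1); (0,1,1,1); (1,1,0,0); (1,1,0,1); (1,1,1,1)
under PSO → (0,0,0,0); (0,0,0,1); (0,0,1,1); (0,1,0,0); (0,1,0,1); (0,1,1,1); (1,1,0,0); (1,1,0,1); (1,1,1,1)
target (0,0,0,0) ∈ {SC,TSO,PSO}

SC:yes TSO:yes PSO:yes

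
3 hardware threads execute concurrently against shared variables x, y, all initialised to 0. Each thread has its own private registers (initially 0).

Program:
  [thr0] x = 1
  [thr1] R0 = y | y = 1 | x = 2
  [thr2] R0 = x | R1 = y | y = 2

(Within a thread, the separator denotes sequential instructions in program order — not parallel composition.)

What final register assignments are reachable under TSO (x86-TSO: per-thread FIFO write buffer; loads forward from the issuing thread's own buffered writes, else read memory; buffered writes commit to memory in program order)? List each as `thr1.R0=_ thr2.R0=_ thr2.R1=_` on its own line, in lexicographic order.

thr1.R0=0 thr2.R0=0 thr2.R1=0
thr1.R0=0 thr2.R0=0 thr2.R1=1
thr1.R0=0 thr2.R0=1 thr2.R1=0
thr1.R0=0 thr2.R0=1 thr2.R1=1
thr1.R0=0 thr2.R0=2 thr2.R1=1
thr1.R0=2 thr2.R0=0 thr2.R1=0
thr1.R0=2 thr2.R0=1 thr2.R1=0

outcome vector order: (thr1.R0,thr2.R0,thr2.R1)
|TSO outcomes| = 7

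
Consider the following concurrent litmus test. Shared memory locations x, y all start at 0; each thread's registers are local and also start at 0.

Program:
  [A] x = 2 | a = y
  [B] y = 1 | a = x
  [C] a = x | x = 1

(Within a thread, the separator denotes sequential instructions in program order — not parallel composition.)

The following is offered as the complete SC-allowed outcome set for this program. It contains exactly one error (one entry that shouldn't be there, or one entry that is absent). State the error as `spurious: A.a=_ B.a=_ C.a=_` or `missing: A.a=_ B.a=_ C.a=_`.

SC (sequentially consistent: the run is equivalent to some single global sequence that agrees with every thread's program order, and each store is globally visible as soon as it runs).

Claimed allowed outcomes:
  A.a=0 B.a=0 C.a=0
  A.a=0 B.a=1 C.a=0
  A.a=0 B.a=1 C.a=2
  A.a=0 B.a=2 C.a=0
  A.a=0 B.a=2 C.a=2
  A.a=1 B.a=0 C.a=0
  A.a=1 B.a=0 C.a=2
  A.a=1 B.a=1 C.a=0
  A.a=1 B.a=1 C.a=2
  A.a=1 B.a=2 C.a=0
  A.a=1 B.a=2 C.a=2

outcome vector order: (A.a,B.a,C.a)
SC (10): 0/1/0 0/1/2 0/2/0 0/2/2 1/0/0 1/0/2 1/1/0 1/1/2 1/2/0 1/2/2
claimed∖SC = {0/0/0}

spurious: A.a=0 B.a=0 C.a=0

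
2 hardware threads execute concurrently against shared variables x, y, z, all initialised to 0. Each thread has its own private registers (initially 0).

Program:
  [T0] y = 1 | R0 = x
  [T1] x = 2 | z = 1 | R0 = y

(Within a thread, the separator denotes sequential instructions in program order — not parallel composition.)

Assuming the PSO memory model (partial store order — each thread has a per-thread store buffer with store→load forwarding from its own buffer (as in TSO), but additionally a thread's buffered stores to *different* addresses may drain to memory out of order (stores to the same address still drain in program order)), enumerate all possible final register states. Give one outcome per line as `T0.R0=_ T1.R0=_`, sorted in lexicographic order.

T0.R0=0 T1.R0=0
T0.R0=0 T1.R0=1
T0.R0=2 T1.R0=0
T0.R0=2 T1.R0=1

outcome vector order: (T0.R0,T1.R0)
|PSO outcomes| = 4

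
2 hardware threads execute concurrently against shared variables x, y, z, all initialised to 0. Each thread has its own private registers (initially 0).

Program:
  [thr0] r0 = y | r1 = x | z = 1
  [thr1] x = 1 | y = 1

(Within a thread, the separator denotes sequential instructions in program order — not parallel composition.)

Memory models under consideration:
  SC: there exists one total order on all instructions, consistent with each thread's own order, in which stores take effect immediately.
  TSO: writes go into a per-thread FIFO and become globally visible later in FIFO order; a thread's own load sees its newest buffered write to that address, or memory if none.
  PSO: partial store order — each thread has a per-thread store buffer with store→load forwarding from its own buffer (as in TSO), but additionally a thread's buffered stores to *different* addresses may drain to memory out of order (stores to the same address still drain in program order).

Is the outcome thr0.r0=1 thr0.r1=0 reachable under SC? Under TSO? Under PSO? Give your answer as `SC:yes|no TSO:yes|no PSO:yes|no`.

outcome vector order: (thr0.r0,thr0.r1)
under SC → <0 0>; <0 1>; <1 1>
under TSO → <0 0>; <0 1>; <1 1>
under PSO → <0 0>; <0 1>; <1 0>; <1 1>
target <1 0> ∈ {PSO}

SC:no TSO:no PSO:yes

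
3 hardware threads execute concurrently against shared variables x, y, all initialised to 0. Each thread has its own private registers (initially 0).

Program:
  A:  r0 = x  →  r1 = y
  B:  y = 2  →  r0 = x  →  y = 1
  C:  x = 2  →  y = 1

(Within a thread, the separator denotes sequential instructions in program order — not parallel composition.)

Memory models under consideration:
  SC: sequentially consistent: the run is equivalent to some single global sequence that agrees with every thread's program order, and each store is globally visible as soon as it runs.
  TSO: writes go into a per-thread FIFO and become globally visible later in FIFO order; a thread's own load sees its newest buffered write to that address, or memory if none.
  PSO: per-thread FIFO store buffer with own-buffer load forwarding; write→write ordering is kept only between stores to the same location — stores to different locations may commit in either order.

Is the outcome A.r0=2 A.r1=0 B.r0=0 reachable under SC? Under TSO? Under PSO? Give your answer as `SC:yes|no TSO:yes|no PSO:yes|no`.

SC:no TSO:yes PSO:yes

outcome vector order: (A.r0,A.r1,B.r0)
SC (11): (0,0,0) (0,0,2) (0,1,0) (0,1,2) (0,2,0) (0,2,2) (2,0,2) (2,1,0) (2,1,2) (2,2,0) (2,2,2)
TSO (12): (0,0,0) (0,0,2) (0,1,0) (0,1,2) (0,2,0) (0,2,2) (2,0,0) (2,0,2) (2,1,0) (2,1,2) (2,2,0) (2,2,2)
PSO (12): (0,0,0) (0,0,2) (0,1,0) (0,1,2) (0,2,0) (0,2,2) (2,0,0) (2,0,2) (2,1,0) (2,1,2) (2,2,0) (2,2,2)
target (2,0,0) ∈ {TSO,PSO}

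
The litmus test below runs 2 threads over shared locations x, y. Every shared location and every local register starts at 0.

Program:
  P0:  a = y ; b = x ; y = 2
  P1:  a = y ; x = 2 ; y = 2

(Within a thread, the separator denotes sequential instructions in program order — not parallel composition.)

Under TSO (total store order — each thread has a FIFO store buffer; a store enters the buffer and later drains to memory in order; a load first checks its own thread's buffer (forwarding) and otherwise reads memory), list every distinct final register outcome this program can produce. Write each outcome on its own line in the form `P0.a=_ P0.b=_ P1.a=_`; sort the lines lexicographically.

outcome vector order: (P0.a,P0.b,P1.a)
|TSO outcomes| = 4

P0.a=0 P0.b=0 P1.a=0
P0.a=0 P0.b=0 P1.a=2
P0.a=0 P0.b=2 P1.a=0
P0.a=2 P0.b=2 P1.a=0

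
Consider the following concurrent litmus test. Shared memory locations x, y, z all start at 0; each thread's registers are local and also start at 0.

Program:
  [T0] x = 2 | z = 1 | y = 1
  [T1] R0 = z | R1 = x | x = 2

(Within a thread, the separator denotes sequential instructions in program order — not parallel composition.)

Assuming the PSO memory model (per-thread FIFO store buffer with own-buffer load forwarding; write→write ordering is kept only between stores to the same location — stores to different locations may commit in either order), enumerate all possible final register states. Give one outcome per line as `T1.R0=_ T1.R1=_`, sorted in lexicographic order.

T1.R0=0 T1.R1=0
T1.R0=0 T1.R1=2
T1.R0=1 T1.R1=0
T1.R0=1 T1.R1=2

outcome vector order: (T1.R0,T1.R1)
|PSO outcomes| = 4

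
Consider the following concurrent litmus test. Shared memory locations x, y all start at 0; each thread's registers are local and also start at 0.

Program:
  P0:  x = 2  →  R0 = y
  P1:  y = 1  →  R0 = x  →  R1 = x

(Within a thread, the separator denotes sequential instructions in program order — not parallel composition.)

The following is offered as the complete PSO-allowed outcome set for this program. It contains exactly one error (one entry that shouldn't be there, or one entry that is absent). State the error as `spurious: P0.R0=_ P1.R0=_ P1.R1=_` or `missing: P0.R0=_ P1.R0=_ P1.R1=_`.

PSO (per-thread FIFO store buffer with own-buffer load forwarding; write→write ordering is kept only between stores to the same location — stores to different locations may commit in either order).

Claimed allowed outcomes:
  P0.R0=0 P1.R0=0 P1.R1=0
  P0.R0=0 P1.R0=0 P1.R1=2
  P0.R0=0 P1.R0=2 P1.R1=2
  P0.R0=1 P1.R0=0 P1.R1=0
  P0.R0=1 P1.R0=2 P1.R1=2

outcome vector order: (P0.R0,P1.R0,P1.R1)
under PSO → <0 0 0>, <0 0 2>, <0 2 2>, <1 0 0>, <1 0 2>, <1 2 2>
PSO∖claimed = {<1 0 2>}

missing: P0.R0=1 P1.R0=0 P1.R1=2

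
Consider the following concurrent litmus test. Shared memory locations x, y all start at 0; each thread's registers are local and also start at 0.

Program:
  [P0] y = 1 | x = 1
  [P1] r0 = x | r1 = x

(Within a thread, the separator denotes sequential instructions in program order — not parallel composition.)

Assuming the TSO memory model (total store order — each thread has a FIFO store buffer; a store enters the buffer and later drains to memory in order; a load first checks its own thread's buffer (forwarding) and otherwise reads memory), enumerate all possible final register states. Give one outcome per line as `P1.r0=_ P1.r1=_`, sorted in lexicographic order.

P1.r0=0 P1.r1=0
P1.r0=0 P1.r1=1
P1.r0=1 P1.r1=1

outcome vector order: (P1.r0,P1.r1)
|TSO outcomes| = 3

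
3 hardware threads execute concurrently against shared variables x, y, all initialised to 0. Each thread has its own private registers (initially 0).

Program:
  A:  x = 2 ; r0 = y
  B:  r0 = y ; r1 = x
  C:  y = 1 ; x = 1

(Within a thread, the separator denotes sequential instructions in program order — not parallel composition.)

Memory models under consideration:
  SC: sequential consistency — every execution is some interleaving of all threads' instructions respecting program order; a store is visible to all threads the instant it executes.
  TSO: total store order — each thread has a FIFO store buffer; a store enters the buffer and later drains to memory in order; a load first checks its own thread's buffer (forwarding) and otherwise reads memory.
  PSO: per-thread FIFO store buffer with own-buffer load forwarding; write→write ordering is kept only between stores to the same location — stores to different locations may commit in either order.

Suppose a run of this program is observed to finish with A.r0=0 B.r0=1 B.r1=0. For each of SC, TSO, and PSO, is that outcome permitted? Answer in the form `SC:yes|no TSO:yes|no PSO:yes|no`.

SC:no TSO:yes PSO:yes

outcome vector order: (A.r0,B.r0,B.r1)
[SC] allowed = {(0,0,0); (0,0,1); (0,0,2); (0,1,1); (0,1,2); (1,0,0); (1,0,1); (1,0,2); (1,1,0); (1,1,1); (1,1,2)}
[TSO] allowed = {(0,0,0); (0,0,1); (0,0,2); (0,1,0); (0,1,1); (0,1,2); (1,0,0); (1,0,1); (1,0,2); (1,1,0); (1,1,1); (1,1,2)}
[PSO] allowed = {(0,0,0); (0,0,1); (0,0,2); (0,1,0); (0,1,1); (0,1,2); (1,0,0); (1,0,1); (1,0,2); (1,1,0); (1,1,1); (1,1,2)}
target (0,1,0) ∈ {TSO,PSO}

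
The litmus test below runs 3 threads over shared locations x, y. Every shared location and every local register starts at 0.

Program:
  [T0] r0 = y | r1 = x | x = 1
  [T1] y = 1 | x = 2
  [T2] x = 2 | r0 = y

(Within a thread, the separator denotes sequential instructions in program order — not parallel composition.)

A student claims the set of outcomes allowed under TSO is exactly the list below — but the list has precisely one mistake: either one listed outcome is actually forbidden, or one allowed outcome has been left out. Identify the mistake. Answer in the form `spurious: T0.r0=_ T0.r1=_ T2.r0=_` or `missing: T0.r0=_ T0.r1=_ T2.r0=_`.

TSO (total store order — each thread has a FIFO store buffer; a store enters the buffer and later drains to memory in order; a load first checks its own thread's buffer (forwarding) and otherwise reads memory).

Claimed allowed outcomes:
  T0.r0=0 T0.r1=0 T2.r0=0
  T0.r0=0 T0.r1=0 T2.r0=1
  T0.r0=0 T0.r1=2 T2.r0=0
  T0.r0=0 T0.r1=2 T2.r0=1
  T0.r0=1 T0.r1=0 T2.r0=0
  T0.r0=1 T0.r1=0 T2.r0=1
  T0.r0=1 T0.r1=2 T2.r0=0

missing: T0.r0=1 T0.r1=2 T2.r0=1

outcome vector order: (T0.r0,T0.r1,T2.r0)
[TSO] allowed = {<0 0 0>; <0 0 1>; <0 2 0>; <0 2 1>; <1 0 0>; <1 0 1>; <1 2 0>; <1 2 1>}
TSO∖claimed = {<1 2 1>}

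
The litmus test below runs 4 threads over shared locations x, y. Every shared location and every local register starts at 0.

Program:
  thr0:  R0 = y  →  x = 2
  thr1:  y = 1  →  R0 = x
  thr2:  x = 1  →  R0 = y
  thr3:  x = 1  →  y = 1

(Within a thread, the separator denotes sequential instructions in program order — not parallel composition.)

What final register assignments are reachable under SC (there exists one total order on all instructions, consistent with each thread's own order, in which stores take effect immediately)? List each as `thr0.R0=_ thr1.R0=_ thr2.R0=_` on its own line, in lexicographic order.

thr0.R0=0 thr1.R0=0 thr2.R0=1
thr0.R0=0 thr1.R0=1 thr2.R0=0
thr0.R0=0 thr1.R0=1 thr2.R0=1
thr0.R0=0 thr1.R0=2 thr2.R0=0
thr0.R0=0 thr1.R0=2 thr2.R0=1
thr0.R0=1 thr1.R0=0 thr2.R0=1
thr0.R0=1 thr1.R0=1 thr2.R0=0
thr0.R0=1 thr1.R0=1 thr2.R0=1
thr0.R0=1 thr1.R0=2 thr2.R0=0
thr0.R0=1 thr1.R0=2 thr2.R0=1

outcome vector order: (thr0.R0,thr1.R0,thr2.R0)
|SC outcomes| = 10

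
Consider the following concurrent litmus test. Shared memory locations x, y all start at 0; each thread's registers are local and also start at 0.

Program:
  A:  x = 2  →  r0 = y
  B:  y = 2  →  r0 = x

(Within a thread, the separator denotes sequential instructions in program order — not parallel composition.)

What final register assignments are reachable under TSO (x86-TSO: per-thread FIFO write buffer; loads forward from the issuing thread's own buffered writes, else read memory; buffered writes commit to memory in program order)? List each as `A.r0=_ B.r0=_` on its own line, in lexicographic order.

A.r0=0 B.r0=0
A.r0=0 B.r0=2
A.r0=2 B.r0=0
A.r0=2 B.r0=2

outcome vector order: (A.r0,B.r0)
|TSO outcomes| = 4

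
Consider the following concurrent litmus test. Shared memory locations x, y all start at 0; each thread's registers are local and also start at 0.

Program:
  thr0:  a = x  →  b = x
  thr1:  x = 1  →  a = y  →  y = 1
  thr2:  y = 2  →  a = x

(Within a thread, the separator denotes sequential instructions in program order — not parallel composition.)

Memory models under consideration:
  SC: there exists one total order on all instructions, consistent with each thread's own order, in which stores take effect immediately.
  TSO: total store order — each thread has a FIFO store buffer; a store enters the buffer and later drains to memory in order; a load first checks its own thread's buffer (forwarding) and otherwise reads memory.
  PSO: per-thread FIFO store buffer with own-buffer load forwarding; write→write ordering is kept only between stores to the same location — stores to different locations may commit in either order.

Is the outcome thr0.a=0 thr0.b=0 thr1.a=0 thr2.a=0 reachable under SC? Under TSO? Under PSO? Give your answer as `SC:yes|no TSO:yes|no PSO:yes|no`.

SC:no TSO:yes PSO:yes

outcome vector order: (thr0.a,thr0.b,thr1.a,thr2.a)
under SC → <0 0 0 1> <0 0 2 0> <0 0 2 1> <0 1 0 1> <0 1 2 0> <0 1 2 1> <1 1 0 1> <1 1 2 0> <1 1 2 1>
under TSO → <0 0 0 0> <0 0 0 1> <0 0 2 0> <0 0 2 1> <0 1 0 0> <0 1 0 1> <0 1 2 0> <0 1 2 1> <1 1 0 0> <1 1 0 1> <1 1 2 0> <1 1 2 1>
under PSO → <0 0 0 0> <0 0 0 1> <0 0 2 0> <0 0 2 1> <0 1 0 0> <0 1 0 1> <0 1 2 0> <0 1 2 1> <1 1 0 0> <1 1 0 1> <1 1 2 0> <1 1 2 1>
target <0 0 0 0> ∈ {TSO,PSO}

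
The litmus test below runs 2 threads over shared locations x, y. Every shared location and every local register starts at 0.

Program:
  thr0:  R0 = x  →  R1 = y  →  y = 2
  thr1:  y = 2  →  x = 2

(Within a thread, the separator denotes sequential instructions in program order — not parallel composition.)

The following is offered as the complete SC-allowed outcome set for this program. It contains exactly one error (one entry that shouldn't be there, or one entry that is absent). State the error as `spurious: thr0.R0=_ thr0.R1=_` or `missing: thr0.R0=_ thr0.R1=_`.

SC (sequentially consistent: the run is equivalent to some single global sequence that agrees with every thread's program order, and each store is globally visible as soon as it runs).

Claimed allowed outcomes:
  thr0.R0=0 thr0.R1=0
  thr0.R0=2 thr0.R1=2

missing: thr0.R0=0 thr0.R1=2

outcome vector order: (thr0.R0,thr0.R1)
SC (3): 0/0, 0/2, 2/2
SC∖claimed = {0/2}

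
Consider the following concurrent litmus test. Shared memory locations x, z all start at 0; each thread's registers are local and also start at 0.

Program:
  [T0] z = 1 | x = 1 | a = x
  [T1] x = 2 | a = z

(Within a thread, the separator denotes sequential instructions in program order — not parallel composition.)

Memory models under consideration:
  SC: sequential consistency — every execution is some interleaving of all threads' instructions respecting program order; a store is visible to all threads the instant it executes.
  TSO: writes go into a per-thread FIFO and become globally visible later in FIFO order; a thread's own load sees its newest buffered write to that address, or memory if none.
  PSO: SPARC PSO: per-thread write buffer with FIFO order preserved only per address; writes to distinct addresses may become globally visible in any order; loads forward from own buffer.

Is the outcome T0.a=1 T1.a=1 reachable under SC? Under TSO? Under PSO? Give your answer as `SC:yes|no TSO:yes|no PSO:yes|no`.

SC:yes TSO:yes PSO:yes

outcome vector order: (T0.a,T1.a)
[SC] allowed = {<1 0> <1 1> <2 1>}
[TSO] allowed = {<1 0> <1 1> <2 0> <2 1>}
[PSO] allowed = {<1 0> <1 1> <2 0> <2 1>}
target <1 1> ∈ {SC,TSO,PSO}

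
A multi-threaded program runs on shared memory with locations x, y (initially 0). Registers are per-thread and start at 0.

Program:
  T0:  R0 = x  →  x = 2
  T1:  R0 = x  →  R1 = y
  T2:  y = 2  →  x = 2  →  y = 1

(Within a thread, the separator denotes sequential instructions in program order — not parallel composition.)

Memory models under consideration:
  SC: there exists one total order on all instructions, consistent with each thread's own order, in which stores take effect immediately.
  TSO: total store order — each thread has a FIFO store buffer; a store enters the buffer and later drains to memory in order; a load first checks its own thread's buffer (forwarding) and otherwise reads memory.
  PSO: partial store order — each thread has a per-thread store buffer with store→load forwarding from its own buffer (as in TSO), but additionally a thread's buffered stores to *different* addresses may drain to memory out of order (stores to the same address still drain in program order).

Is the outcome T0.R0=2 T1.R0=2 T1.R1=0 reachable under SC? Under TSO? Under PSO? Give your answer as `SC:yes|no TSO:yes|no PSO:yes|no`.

SC:no TSO:no PSO:yes

outcome vector order: (T0.R0,T1.R0,T1.R1)
[SC] allowed = {000 001 002 020 021 022 200 201 202 221 222}
[TSO] allowed = {000 001 002 020 021 022 200 201 202 221 222}
[PSO] allowed = {000 001 002 020 021 022 200 201 202 220 221 222}
target 220 ∈ {PSO}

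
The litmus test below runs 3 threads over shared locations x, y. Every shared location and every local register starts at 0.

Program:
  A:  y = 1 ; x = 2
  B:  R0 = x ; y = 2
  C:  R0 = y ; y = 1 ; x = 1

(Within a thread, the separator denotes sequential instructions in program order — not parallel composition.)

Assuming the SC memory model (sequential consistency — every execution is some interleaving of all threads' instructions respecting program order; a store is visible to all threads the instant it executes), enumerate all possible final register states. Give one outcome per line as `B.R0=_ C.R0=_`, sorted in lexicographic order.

outcome vector order: (B.R0,C.R0)
|SC outcomes| = 8

B.R0=0 C.R0=0
B.R0=0 C.R0=1
B.R0=0 C.R0=2
B.R0=1 C.R0=0
B.R0=1 C.R0=1
B.R0=2 C.R0=0
B.R0=2 C.R0=1
B.R0=2 C.R0=2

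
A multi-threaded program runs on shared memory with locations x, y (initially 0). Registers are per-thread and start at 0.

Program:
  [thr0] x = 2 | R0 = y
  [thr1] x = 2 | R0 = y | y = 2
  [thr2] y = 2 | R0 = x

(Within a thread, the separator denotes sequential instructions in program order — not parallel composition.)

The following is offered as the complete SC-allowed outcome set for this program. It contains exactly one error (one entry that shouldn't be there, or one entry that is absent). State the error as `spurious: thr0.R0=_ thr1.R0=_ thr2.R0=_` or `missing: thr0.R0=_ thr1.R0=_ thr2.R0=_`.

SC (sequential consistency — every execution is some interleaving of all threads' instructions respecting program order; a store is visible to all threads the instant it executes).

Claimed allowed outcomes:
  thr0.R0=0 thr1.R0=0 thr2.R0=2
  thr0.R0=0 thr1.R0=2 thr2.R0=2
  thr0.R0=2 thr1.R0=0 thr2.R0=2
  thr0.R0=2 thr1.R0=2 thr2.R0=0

missing: thr0.R0=2 thr1.R0=2 thr2.R0=2

outcome vector order: (thr0.R0,thr1.R0,thr2.R0)
under SC → <0 0 2>, <0 2 2>, <2 0 2>, <2 2 0>, <2 2 2>
SC∖claimed = {<2 2 2>}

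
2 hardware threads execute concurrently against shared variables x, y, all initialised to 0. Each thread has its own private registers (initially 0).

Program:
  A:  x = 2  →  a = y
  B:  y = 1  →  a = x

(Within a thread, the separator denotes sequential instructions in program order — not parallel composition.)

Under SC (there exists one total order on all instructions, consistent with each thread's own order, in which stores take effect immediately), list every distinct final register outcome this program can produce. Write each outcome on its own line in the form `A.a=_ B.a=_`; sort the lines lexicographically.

A.a=0 B.a=2
A.a=1 B.a=0
A.a=1 B.a=2

outcome vector order: (A.a,B.a)
|SC outcomes| = 3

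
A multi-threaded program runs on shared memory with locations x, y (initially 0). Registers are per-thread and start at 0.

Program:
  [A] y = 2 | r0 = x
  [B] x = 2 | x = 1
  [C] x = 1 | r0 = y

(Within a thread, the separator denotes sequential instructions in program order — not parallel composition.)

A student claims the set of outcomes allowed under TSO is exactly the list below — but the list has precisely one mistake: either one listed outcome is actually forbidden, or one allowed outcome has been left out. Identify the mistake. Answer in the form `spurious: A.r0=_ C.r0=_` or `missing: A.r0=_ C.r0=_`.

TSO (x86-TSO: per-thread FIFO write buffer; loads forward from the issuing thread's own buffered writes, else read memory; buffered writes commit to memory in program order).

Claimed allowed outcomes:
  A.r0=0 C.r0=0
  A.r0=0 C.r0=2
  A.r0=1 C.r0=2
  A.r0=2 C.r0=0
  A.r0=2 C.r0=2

missing: A.r0=1 C.r0=0

outcome vector order: (A.r0,C.r0)
[TSO] allowed = {0/0; 0/2; 1/0; 1/2; 2/0; 2/2}
TSO∖claimed = {1/0}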